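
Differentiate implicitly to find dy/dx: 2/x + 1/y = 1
Differentiate the relation implicitly: treat y = y(x) and apply the chain rule, so every y-derivative picks up a y' = dy/dx factor.

With everything moved to the left-hand side, differentiate term by term:
  d/dx[1/y] = -y'/y^2
  d/dx[2/x] = -2/x^2
  d/dx[-1] = 0

Separating the contributions that come from x directly and those that come through y:
  without y':      -2/x^2
  multiplying y':  -1/y^2

so (-2/x^2) + (-1/y^2)·y' = 0, and therefore
  dy/dx = -(-2/x^2)/(-1/y^2) = -2y^2/x^2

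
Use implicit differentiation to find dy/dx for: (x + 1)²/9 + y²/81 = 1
Differentiate the relation implicitly: treat y = y(x) and apply the chain rule, so every y-derivative picks up a y' = dy/dx factor.

With everything moved to the left-hand side, differentiate term by term:
  d/dx[y^2/81] = 2y·y'/81
  d/dx[(x + 1)^2/9] = 2x/9 + 2/9
  d/dx[-1] = 0

Separating the contributions that come from x directly and those that come through y:
  without y':      2x/9 + 2/9
  multiplying y':  2y/81

so (2x/9 + 2/9) + (2y/81)·y' = 0, and therefore
  dy/dx = -(2x/9 + 2/9)/(2y/81)
        = -(2(x + 1)/9)/(2y/81) = 9(-x - 1)/y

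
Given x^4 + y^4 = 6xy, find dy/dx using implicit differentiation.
Take d/dx of both sides. Since y is implicitly a function of x, the chain rule attaches a y' = dy/dx factor whenever we differentiate through y.

Set F(x, y) = (left side) − (right side), so the curve is F = 0. Differentiating each term of F:
  d/dx[x^4] = 4x^3
  d/dx[-6xy] = -6x·y' - 6y
  d/dx[y^4] = 4y^3·y'

Collecting, the y'-free part is the partial derivative in x and the y' coefficient is the partial derivative in y:
  ∂F/∂x = 4x^3 - 6y
  ∂F/∂y = -6x + 4y^3

so d/dx[F(x, y(x))] = ∂F/∂x + (∂F/∂y)·y' = 0. Rearranging,
  dy/dx = -(∂F/∂x)/(∂F/∂y) = -(4x^3 - 6y)/(-6x + 4y^3) = (2x^3 - 3y)/(3x - 2y^3)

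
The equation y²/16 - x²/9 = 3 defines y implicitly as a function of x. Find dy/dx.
Differentiate both sides with respect to x, treating y as y(x). By the chain rule, any term containing y contributes a factor of y' = dy/dx when we differentiate it.

Move every term to one side and write the relation as F(x, y) = 0. Term by term,
  d/dx[-x^2/9] = -2x/9
  d/dx[y^2/16] = y·y'/8
  d/dx[-3] = 0

The pieces without y' make up ∂F/∂x and the coefficient of y' is ∂F/∂y:
  ∂F/∂x = -2x/9,
  ∂F/∂y = y/8.

Since d/dx[F] = ∂F/∂x + (∂F/∂y)·y' = 0, solve for y':
  (∂F/∂y)·y' = -∂F/∂x
  dy/dx = -(∂F/∂x)/(∂F/∂y) = -(-2x/9)/(y/8) = 16x/(9y)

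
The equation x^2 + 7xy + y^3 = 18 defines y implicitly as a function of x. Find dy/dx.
Apply d/dx to both sides, remembering that y depends on x. Each occurrence of y therefore brings in a y' = dy/dx via the chain rule.

With F(x, y) equal to the left-hand side minus the right, differentiate F term by term:
  d/dx[x^2] = 2x
  d/dx[7xy] = 7x·y' + 7y
  d/dx[y^3] = 3y^2·y'
  d/dx[-18] = 0
Adding these up, d/dx[F] = 0 becomes
  (2x + 7y) + (7x + 3y^2)·y' = 0,
so isolating y',
  dy/dx = -(2x + 7y)/(7x + 3y^2) = (-2x - 7y)/(7x + 3y^2)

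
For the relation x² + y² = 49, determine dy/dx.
Take d/dx of both sides. Since y is implicitly a function of x, the chain rule attaches a y' = dy/dx factor whenever we differentiate through y.

Set F(x, y) = (left side) − (right side), so the curve is F = 0. Differentiating each term of F:
  d/dx[x^2] = 2x
  d/dx[y^2] = 2y·y'
  d/dx[-49] = 0

Collecting, the y'-free part is the partial derivative in x and the y' coefficient is the partial derivative in y:
  ∂F/∂x = 2x
  ∂F/∂y = 2y

so d/dx[F(x, y(x))] = ∂F/∂x + (∂F/∂y)·y' = 0. Rearranging,
  dy/dx = -(∂F/∂x)/(∂F/∂y) = -(2x)/(2y) = -x/y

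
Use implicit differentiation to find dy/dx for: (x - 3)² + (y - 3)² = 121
Differentiate both sides with respect to x, treating y as y(x). By the chain rule, any term containing y contributes a factor of y' = dy/dx when we differentiate it.

Move every term to one side and write the relation as F(x, y) = 0. Term by term,
  d/dx[(x - 3)^2] = 2x - 6
  d/dx[(y - 3)^2] = 2·y'(y - 3)
  d/dx[-121] = 0

The pieces without y' make up ∂F/∂x and the coefficient of y' is ∂F/∂y:
  ∂F/∂x = 2x - 6,
  ∂F/∂y = 2y - 6.

Since d/dx[F] = ∂F/∂x + (∂F/∂y)·y' = 0, solve for y':
  (∂F/∂y)·y' = -∂F/∂x
  dy/dx = -(∂F/∂x)/(∂F/∂y) = -(2x - 6)/(2y - 6) = (3 - x)/(y - 3)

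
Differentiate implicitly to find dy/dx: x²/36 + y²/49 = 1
Take d/dx of both sides. Since y is implicitly a function of x, the chain rule attaches a y' = dy/dx factor whenever we differentiate through y.

Set F(x, y) = (left side) − (right side), so the curve is F = 0. Differentiating each term of F:
  d/dx[x^2/36] = x/18
  d/dx[y^2/49] = 2y·y'/49
  d/dx[-1] = 0

Collecting, the y'-free part is the partial derivative in x and the y' coefficient is the partial derivative in y:
  ∂F/∂x = x/18
  ∂F/∂y = 2y/49

so d/dx[F(x, y(x))] = ∂F/∂x + (∂F/∂y)·y' = 0. Rearranging,
  dy/dx = -(∂F/∂x)/(∂F/∂y) = -(x/18)/(2y/49) = -49x/(36y)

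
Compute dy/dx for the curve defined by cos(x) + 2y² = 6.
Differentiate both sides with respect to x, treating y as y(x). By the chain rule, any term containing y contributes a factor of y' = dy/dx when we differentiate it.

Move every term to one side and write the relation as F(x, y) = 0. Term by term,
  d/dx[2y^2] = 4y·y'
  d/dx[cos(x)] = -sin(x)
  d/dx[-6] = 0

The pieces without y' make up ∂F/∂x and the coefficient of y' is ∂F/∂y:
  ∂F/∂x = -sin(x),
  ∂F/∂y = 4y.

Since d/dx[F] = ∂F/∂x + (∂F/∂y)·y' = 0, solve for y':
  (∂F/∂y)·y' = -∂F/∂x
  dy/dx = -(∂F/∂x)/(∂F/∂y) = -(-sin(x))/(4y) = sin(x)/(4y)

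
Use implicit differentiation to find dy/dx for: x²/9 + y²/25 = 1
Differentiate the relation implicitly: treat y = y(x) and apply the chain rule, so every y-derivative picks up a y' = dy/dx factor.

With everything moved to the left-hand side, differentiate term by term:
  d/dx[x^2/9] = 2x/9
  d/dx[y^2/25] = 2y·y'/25
  d/dx[-1] = 0

Separating the contributions that come from x directly and those that come through y:
  without y':      2x/9
  multiplying y':  2y/25

so (2x/9) + (2y/25)·y' = 0, and therefore
  dy/dx = -(2x/9)/(2y/25) = -25x/(9y)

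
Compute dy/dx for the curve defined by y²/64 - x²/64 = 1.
Differentiate both sides with respect to x, treating y as y(x). By the chain rule, any term containing y contributes a factor of y' = dy/dx when we differentiate it.

Move every term to one side and write the relation as F(x, y) = 0. Term by term,
  d/dx[-x^2/64] = -x/32
  d/dx[y^2/64] = y·y'/32
  d/dx[-1] = 0

The pieces without y' make up ∂F/∂x and the coefficient of y' is ∂F/∂y:
  ∂F/∂x = -x/32,
  ∂F/∂y = y/32.

Since d/dx[F] = ∂F/∂x + (∂F/∂y)·y' = 0, solve for y':
  (∂F/∂y)·y' = -∂F/∂x
  dy/dx = -(∂F/∂x)/(∂F/∂y) = -(-x/32)/(y/32) = x/y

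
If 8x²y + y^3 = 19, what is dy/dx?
Differentiate the relation implicitly: treat y = y(x) and apply the chain rule, so every y-derivative picks up a y' = dy/dx factor.

With everything moved to the left-hand side, differentiate term by term:
  d/dx[8x^2y] = 8x^2·y' + 16xy
  d/dx[y^3] = 3y^2·y'
  d/dx[-19] = 0

Separating the contributions that come from x directly and those that come through y:
  without y':      16xy
  multiplying y':  8x^2 + 3y^2

so (16xy) + (8x^2 + 3y^2)·y' = 0, and therefore
  dy/dx = -(16xy)/(8x^2 + 3y^2) = -16xy/(8x^2 + 3y^2)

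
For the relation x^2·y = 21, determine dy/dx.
Differentiate the relation implicitly: treat y = y(x) and apply the chain rule, so every y-derivative picks up a y' = dy/dx factor.

With everything moved to the left-hand side, differentiate term by term:
  d/dx[x^2y] = x^2·y' + 2xy
  d/dx[-21] = 0

Separating the contributions that come from x directly and those that come through y:
  without y':      2xy
  multiplying y':  x^2

so (2xy) + (x^2)·y' = 0, and therefore
  dy/dx = -(2xy)/(x^2) = -2y/x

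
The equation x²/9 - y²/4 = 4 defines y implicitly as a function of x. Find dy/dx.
Apply d/dx to both sides, remembering that y depends on x. Each occurrence of y therefore brings in a y' = dy/dx via the chain rule.

With F(x, y) equal to the left-hand side minus the right, differentiate F term by term:
  d/dx[x^2/9] = 2x/9
  d/dx[-y^2/4] = -y·y'/2
  d/dx[-4] = 0
Adding these up, d/dx[F] = 0 becomes
  (2x/9) + (-y/2)·y' = 0,
so isolating y',
  dy/dx = -(2x/9)/(-y/2) = 4x/(9y)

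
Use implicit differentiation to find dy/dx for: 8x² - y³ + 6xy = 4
Apply d/dx to both sides, remembering that y depends on x. Each occurrence of y therefore brings in a y' = dy/dx via the chain rule.

With F(x, y) equal to the left-hand side minus the right, differentiate F term by term:
  d/dx[8x^2] = 16x
  d/dx[6xy] = 6x·y' + 6y
  d/dx[-y^3] = -3y^2·y'
  d/dx[-4] = 0
Adding these up, d/dx[F] = 0 becomes
  (16x + 6y) + (6x - 3y^2)·y' = 0,
so isolating y',
  dy/dx = -(16x + 6y)/(6x - 3y^2) = 2(-8x - 3y)/(3(2x - y^2))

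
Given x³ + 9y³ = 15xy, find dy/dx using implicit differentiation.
Take d/dx of both sides. Since y is implicitly a function of x, the chain rule attaches a y' = dy/dx factor whenever we differentiate through y.

Set F(x, y) = (left side) − (right side), so the curve is F = 0. Differentiating each term of F:
  d/dx[x^3] = 3x^2
  d/dx[-15xy] = -15x·y' - 15y
  d/dx[9y^3] = 27y^2·y'

Collecting, the y'-free part is the partial derivative in x and the y' coefficient is the partial derivative in y:
  ∂F/∂x = 3x^2 - 15y
  ∂F/∂y = -15x + 27y^2

so d/dx[F(x, y(x))] = ∂F/∂x + (∂F/∂y)·y' = 0. Rearranging,
  dy/dx = -(∂F/∂x)/(∂F/∂y) = -(3x^2 - 15y)/(-15x + 27y^2) = (x^2 - 5y)/(5x - 9y^2)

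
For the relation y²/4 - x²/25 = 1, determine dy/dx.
Differentiate both sides with respect to x, treating y as y(x). By the chain rule, any term containing y contributes a factor of y' = dy/dx when we differentiate it.

Move every term to one side and write the relation as F(x, y) = 0. Term by term,
  d/dx[-x^2/25] = -2x/25
  d/dx[y^2/4] = y·y'/2
  d/dx[-1] = 0

The pieces without y' make up ∂F/∂x and the coefficient of y' is ∂F/∂y:
  ∂F/∂x = -2x/25,
  ∂F/∂y = y/2.

Since d/dx[F] = ∂F/∂x + (∂F/∂y)·y' = 0, solve for y':
  (∂F/∂y)·y' = -∂F/∂x
  dy/dx = -(∂F/∂x)/(∂F/∂y) = -(-2x/25)/(y/2) = 4x/(25y)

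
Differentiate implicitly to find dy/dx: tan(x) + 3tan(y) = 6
Differentiate both sides with respect to x, treating y as y(x). By the chain rule, any term containing y contributes a factor of y' = dy/dx when we differentiate it.

Move every term to one side and write the relation as F(x, y) = 0. Term by term,
  d/dx[tan(x)] = tan(x)^2 + 1
  d/dx[3tan(y)] = 3·y'(tan(y)^2 + 1)
  d/dx[-6] = 0

The pieces without y' make up ∂F/∂x and the coefficient of y' is ∂F/∂y:
  ∂F/∂x = tan(x)^2 + 1,
  ∂F/∂y = 3tan(y)^2 + 3.

Since d/dx[F] = ∂F/∂x + (∂F/∂y)·y' = 0, solve for y':
  (∂F/∂y)·y' = -∂F/∂x
  dy/dx = -(∂F/∂x)/(∂F/∂y) = -(tan(x)^2 + 1)/(3tan(y)^2 + 3) = -cos(y)^2/(3cos(x)^2)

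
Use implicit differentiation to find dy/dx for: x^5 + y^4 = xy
Apply d/dx to both sides, remembering that y depends on x. Each occurrence of y therefore brings in a y' = dy/dx via the chain rule.

With F(x, y) equal to the left-hand side minus the right, differentiate F term by term:
  d/dx[x^5] = 5x^4
  d/dx[-xy] = -x·y' - y
  d/dx[y^4] = 4y^3·y'
Adding these up, d/dx[F] = 0 becomes
  (5x^4 - y) + (-x + 4y^3)·y' = 0,
so isolating y',
  dy/dx = -(5x^4 - y)/(-x + 4y^3) = (5x^4 - y)/(x - 4y^3)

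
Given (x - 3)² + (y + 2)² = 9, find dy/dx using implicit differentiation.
Differentiate the relation implicitly: treat y = y(x) and apply the chain rule, so every y-derivative picks up a y' = dy/dx factor.

With everything moved to the left-hand side, differentiate term by term:
  d/dx[(x - 3)^2] = 2x - 6
  d/dx[(y + 2)^2] = 2·y'(y + 2)
  d/dx[-9] = 0

Separating the contributions that come from x directly and those that come through y:
  without y':      2x - 6
  multiplying y':  2y + 4

so (2x - 6) + (2y + 4)·y' = 0, and therefore
  dy/dx = -(2x - 6)/(2y + 4) = (3 - x)/(y + 2)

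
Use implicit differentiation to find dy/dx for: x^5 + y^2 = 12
Differentiate both sides with respect to x, treating y as y(x). By the chain rule, any term containing y contributes a factor of y' = dy/dx when we differentiate it.

Move every term to one side and write the relation as F(x, y) = 0. Term by term,
  d/dx[x^5] = 5x^4
  d/dx[y^2] = 2y·y'
  d/dx[-12] = 0

The pieces without y' make up ∂F/∂x and the coefficient of y' is ∂F/∂y:
  ∂F/∂x = 5x^4,
  ∂F/∂y = 2y.

Since d/dx[F] = ∂F/∂x + (∂F/∂y)·y' = 0, solve for y':
  (∂F/∂y)·y' = -∂F/∂x
  dy/dx = -(∂F/∂x)/(∂F/∂y) = -(5x^4)/(2y) = -5x^4/(2y)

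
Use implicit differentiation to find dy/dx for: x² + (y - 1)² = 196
Differentiate the relation implicitly: treat y = y(x) and apply the chain rule, so every y-derivative picks up a y' = dy/dx factor.

With everything moved to the left-hand side, differentiate term by term:
  d/dx[x^2] = 2x
  d/dx[(y - 1)^2] = 2·y'(y - 1)
  d/dx[-196] = 0

Separating the contributions that come from x directly and those that come through y:
  without y':      2x
  multiplying y':  2y - 2

so (2x) + (2y - 2)·y' = 0, and therefore
  dy/dx = -(2x)/(2y - 2) = -x/(y - 1)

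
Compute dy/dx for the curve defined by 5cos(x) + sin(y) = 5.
Take d/dx of both sides. Since y is implicitly a function of x, the chain rule attaches a y' = dy/dx factor whenever we differentiate through y.

Set F(x, y) = (left side) − (right side), so the curve is F = 0. Differentiating each term of F:
  d/dx[sin(y)] = y'·cos(y)
  d/dx[5cos(x)] = -5sin(x)
  d/dx[-5] = 0

Collecting, the y'-free part is the partial derivative in x and the y' coefficient is the partial derivative in y:
  ∂F/∂x = -5sin(x)
  ∂F/∂y = cos(y)

so d/dx[F(x, y(x))] = ∂F/∂x + (∂F/∂y)·y' = 0. Rearranging,
  dy/dx = -(∂F/∂x)/(∂F/∂y) = -(-5sin(x))/(cos(y)) = 5sin(x)/cos(y)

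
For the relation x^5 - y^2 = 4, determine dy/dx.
Take d/dx of both sides. Since y is implicitly a function of x, the chain rule attaches a y' = dy/dx factor whenever we differentiate through y.

Set F(x, y) = (left side) − (right side), so the curve is F = 0. Differentiating each term of F:
  d/dx[x^5] = 5x^4
  d/dx[-y^2] = -2y·y'
  d/dx[-4] = 0

Collecting, the y'-free part is the partial derivative in x and the y' coefficient is the partial derivative in y:
  ∂F/∂x = 5x^4
  ∂F/∂y = -2y

so d/dx[F(x, y(x))] = ∂F/∂x + (∂F/∂y)·y' = 0. Rearranging,
  dy/dx = -(∂F/∂x)/(∂F/∂y) = -(5x^4)/(-2y) = 5x^4/(2y)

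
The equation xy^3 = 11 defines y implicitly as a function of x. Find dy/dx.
Take d/dx of both sides. Since y is implicitly a function of x, the chain rule attaches a y' = dy/dx factor whenever we differentiate through y.

Set F(x, y) = (left side) − (right side), so the curve is F = 0. Differentiating each term of F:
  d/dx[xy^3] = 3xy^2·y' + y^3
  d/dx[-11] = 0

Collecting, the y'-free part is the partial derivative in x and the y' coefficient is the partial derivative in y:
  ∂F/∂x = y^3
  ∂F/∂y = 3xy^2

so d/dx[F(x, y(x))] = ∂F/∂x + (∂F/∂y)·y' = 0. Rearranging,
  dy/dx = -(∂F/∂x)/(∂F/∂y) = -(y^3)/(3xy^2) = -y/(3x)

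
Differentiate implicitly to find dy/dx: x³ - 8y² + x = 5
Differentiate the relation implicitly: treat y = y(x) and apply the chain rule, so every y-derivative picks up a y' = dy/dx factor.

With everything moved to the left-hand side, differentiate term by term:
  d/dx[x^3] = 3x^2
  d/dx[x] = 1
  d/dx[-8y^2] = -16y·y'
  d/dx[-5] = 0

Separating the contributions that come from x directly and those that come through y:
  without y':      3x^2 + 1
  multiplying y':  -16y

so (3x^2 + 1) + (-16y)·y' = 0, and therefore
  dy/dx = -(3x^2 + 1)/(-16y) = (3x^2 + 1)/(16y)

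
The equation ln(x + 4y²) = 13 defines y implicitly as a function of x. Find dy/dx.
Differentiate both sides with respect to x, treating y as y(x). By the chain rule, any term containing y contributes a factor of y' = dy/dx when we differentiate it.

Move every term to one side and write the relation as F(x, y) = 0. Term by term,
  d/dx[ln(x + 4y^2)] = (8y·y' + 1)/(x + 4y^2)
  d/dx[-13] = 0

The pieces without y' make up ∂F/∂x and the coefficient of y' is ∂F/∂y:
  ∂F/∂x = 1/(x + 4y^2),
  ∂F/∂y = 8y/(x + 4y^2).

Since d/dx[F] = ∂F/∂x + (∂F/∂y)·y' = 0, solve for y':
  (∂F/∂y)·y' = -∂F/∂x
  dy/dx = -(∂F/∂x)/(∂F/∂y) = -(1/(x + 4y^2))/(8y/(x + 4y^2)) = -1/(8y)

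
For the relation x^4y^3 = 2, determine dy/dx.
Differentiate both sides with respect to x, treating y as y(x). By the chain rule, any term containing y contributes a factor of y' = dy/dx when we differentiate it.

Move every term to one side and write the relation as F(x, y) = 0. Term by term,
  d/dx[x^4y^3] = 3x^4y^2·y' + 4x^3y^3
  d/dx[-2] = 0

The pieces without y' make up ∂F/∂x and the coefficient of y' is ∂F/∂y:
  ∂F/∂x = 4x^3y^3,
  ∂F/∂y = 3x^4y^2.

Since d/dx[F] = ∂F/∂x + (∂F/∂y)·y' = 0, solve for y':
  (∂F/∂y)·y' = -∂F/∂x
  dy/dx = -(∂F/∂x)/(∂F/∂y) = -(4x^3y^3)/(3x^4y^2) = -4y/(3x)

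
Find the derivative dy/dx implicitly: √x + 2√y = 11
Differentiate both sides with respect to x, treating y as y(x). By the chain rule, any term containing y contributes a factor of y' = dy/dx when we differentiate it.

Move every term to one side and write the relation as F(x, y) = 0. Term by term,
  d/dx[√(x)] = 1/(2√(x))
  d/dx[2√(y)] = y'/√(y)
  d/dx[-11] = 0

The pieces without y' make up ∂F/∂x and the coefficient of y' is ∂F/∂y:
  ∂F/∂x = 1/(2√(x)),
  ∂F/∂y = 1/√(y).

Since d/dx[F] = ∂F/∂x + (∂F/∂y)·y' = 0, solve for y':
  (∂F/∂y)·y' = -∂F/∂x
  dy/dx = -(∂F/∂x)/(∂F/∂y) = -(1/(2√(x)))/(1/√(y)) = -√(y)/(2√(x))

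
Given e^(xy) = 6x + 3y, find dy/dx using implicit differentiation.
Take d/dx of both sides. Since y is implicitly a function of x, the chain rule attaches a y' = dy/dx factor whenever we differentiate through y.

Set F(x, y) = (left side) − (right side), so the curve is F = 0. Differentiating each term of F:
  d/dx[-6x] = -6
  d/dx[-3y] = -3·y'
  d/dx[e^(xy)] = (x·y' + y)·e^(xy)

Collecting, the y'-free part is the partial derivative in x and the y' coefficient is the partial derivative in y:
  ∂F/∂x = y·e^(xy) - 6
  ∂F/∂y = x·e^(xy) - 3

so d/dx[F(x, y(x))] = ∂F/∂x + (∂F/∂y)·y' = 0. Rearranging,
  dy/dx = -(∂F/∂x)/(∂F/∂y) = -(y·e^(xy) - 6)/(x·e^(xy) - 3) = (-y·e^(xy) + 6)/(x·e^(xy) - 3)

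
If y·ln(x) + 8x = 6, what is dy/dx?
Apply d/dx to both sides, remembering that y depends on x. Each occurrence of y therefore brings in a y' = dy/dx via the chain rule.

With F(x, y) equal to the left-hand side minus the right, differentiate F term by term:
  d/dx[8x] = 8
  d/dx[y·ln(x)] = y'·ln(x) + y/x
  d/dx[-6] = 0
Adding these up, d/dx[F] = 0 becomes
  (8 + y/x) + (ln(x))·y' = 0,
so isolating y',
  dy/dx = -(8 + y/x)/(ln(x))
        = -((8x + y)/x)/(ln(x)) = (-8x - y)/(x·ln(x))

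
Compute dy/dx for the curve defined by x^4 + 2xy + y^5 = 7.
Take d/dx of both sides. Since y is implicitly a function of x, the chain rule attaches a y' = dy/dx factor whenever we differentiate through y.

Set F(x, y) = (left side) − (right side), so the curve is F = 0. Differentiating each term of F:
  d/dx[x^4] = 4x^3
  d/dx[2xy] = 2x·y' + 2y
  d/dx[y^5] = 5y^4·y'
  d/dx[-7] = 0

Collecting, the y'-free part is the partial derivative in x and the y' coefficient is the partial derivative in y:
  ∂F/∂x = 4x^3 + 2y
  ∂F/∂y = 2x + 5y^4

so d/dx[F(x, y(x))] = ∂F/∂x + (∂F/∂y)·y' = 0. Rearranging,
  dy/dx = -(∂F/∂x)/(∂F/∂y) = -(4x^3 + 2y)/(2x + 5y^4) = 2(-2x^3 - y)/(2x + 5y^4)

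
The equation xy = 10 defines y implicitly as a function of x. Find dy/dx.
Differentiate the relation implicitly: treat y = y(x) and apply the chain rule, so every y-derivative picks up a y' = dy/dx factor.

With everything moved to the left-hand side, differentiate term by term:
  d/dx[xy] = x·y' + y
  d/dx[-10] = 0

Separating the contributions that come from x directly and those that come through y:
  without y':      y
  multiplying y':  x

so (y) + (x)·y' = 0, and therefore
  dy/dx = -(y)/(x) = -y/x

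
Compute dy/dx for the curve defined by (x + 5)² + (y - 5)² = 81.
Differentiate both sides with respect to x, treating y as y(x). By the chain rule, any term containing y contributes a factor of y' = dy/dx when we differentiate it.

Move every term to one side and write the relation as F(x, y) = 0. Term by term,
  d/dx[(x + 5)^2] = 2x + 10
  d/dx[(y - 5)^2] = 2·y'(y - 5)
  d/dx[-81] = 0

The pieces without y' make up ∂F/∂x and the coefficient of y' is ∂F/∂y:
  ∂F/∂x = 2x + 10,
  ∂F/∂y = 2y - 10.

Since d/dx[F] = ∂F/∂x + (∂F/∂y)·y' = 0, solve for y':
  (∂F/∂y)·y' = -∂F/∂x
  dy/dx = -(∂F/∂x)/(∂F/∂y) = -(2x + 10)/(2y - 10) = (-x - 5)/(y - 5)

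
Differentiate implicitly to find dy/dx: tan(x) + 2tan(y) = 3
Take d/dx of both sides. Since y is implicitly a function of x, the chain rule attaches a y' = dy/dx factor whenever we differentiate through y.

Set F(x, y) = (left side) − (right side), so the curve is F = 0. Differentiating each term of F:
  d/dx[tan(x)] = tan(x)^2 + 1
  d/dx[2tan(y)] = 2·y'(tan(y)^2 + 1)
  d/dx[-3] = 0

Collecting, the y'-free part is the partial derivative in x and the y' coefficient is the partial derivative in y:
  ∂F/∂x = tan(x)^2 + 1
  ∂F/∂y = 2tan(y)^2 + 2

so d/dx[F(x, y(x))] = ∂F/∂x + (∂F/∂y)·y' = 0. Rearranging,
  dy/dx = -(∂F/∂x)/(∂F/∂y) = -(tan(x)^2 + 1)/(2tan(y)^2 + 2) = -cos(y)^2/(2cos(x)^2)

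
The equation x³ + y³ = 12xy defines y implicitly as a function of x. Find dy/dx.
Differentiate both sides with respect to x, treating y as y(x). By the chain rule, any term containing y contributes a factor of y' = dy/dx when we differentiate it.

Move every term to one side and write the relation as F(x, y) = 0. Term by term,
  d/dx[x^3] = 3x^2
  d/dx[-12xy] = -12x·y' - 12y
  d/dx[y^3] = 3y^2·y'

The pieces without y' make up ∂F/∂x and the coefficient of y' is ∂F/∂y:
  ∂F/∂x = 3x^2 - 12y,
  ∂F/∂y = -12x + 3y^2.

Since d/dx[F] = ∂F/∂x + (∂F/∂y)·y' = 0, solve for y':
  (∂F/∂y)·y' = -∂F/∂x
  dy/dx = -(∂F/∂x)/(∂F/∂y) = -(3x^2 - 12y)/(-12x + 3y^2) = (x^2 - 4y)/(4x - y^2)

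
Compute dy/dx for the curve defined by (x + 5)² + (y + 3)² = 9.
Differentiate both sides with respect to x, treating y as y(x). By the chain rule, any term containing y contributes a factor of y' = dy/dx when we differentiate it.

Move every term to one side and write the relation as F(x, y) = 0. Term by term,
  d/dx[(x + 5)^2] = 2x + 10
  d/dx[(y + 3)^2] = 2·y'(y + 3)
  d/dx[-9] = 0

The pieces without y' make up ∂F/∂x and the coefficient of y' is ∂F/∂y:
  ∂F/∂x = 2x + 10,
  ∂F/∂y = 2y + 6.

Since d/dx[F] = ∂F/∂x + (∂F/∂y)·y' = 0, solve for y':
  (∂F/∂y)·y' = -∂F/∂x
  dy/dx = -(∂F/∂x)/(∂F/∂y) = -(2x + 10)/(2y + 6) = (-x - 5)/(y + 3)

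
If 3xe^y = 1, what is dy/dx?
Apply d/dx to both sides, remembering that y depends on x. Each occurrence of y therefore brings in a y' = dy/dx via the chain rule.

With F(x, y) equal to the left-hand side minus the right, differentiate F term by term:
  d/dx[3x·e^(y)] = 3x·y'·e^(y) + 3e^(y)
  d/dx[-1] = 0
Adding these up, d/dx[F] = 0 becomes
  (3e^(y)) + (3x·e^(y))·y' = 0,
so isolating y',
  dy/dx = -(3e^(y))/(3x·e^(y)) = -1/x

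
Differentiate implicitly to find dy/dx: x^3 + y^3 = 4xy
Differentiate both sides with respect to x, treating y as y(x). By the chain rule, any term containing y contributes a factor of y' = dy/dx when we differentiate it.

Move every term to one side and write the relation as F(x, y) = 0. Term by term,
  d/dx[x^3] = 3x^2
  d/dx[-4xy] = -4x·y' - 4y
  d/dx[y^3] = 3y^2·y'

The pieces without y' make up ∂F/∂x and the coefficient of y' is ∂F/∂y:
  ∂F/∂x = 3x^2 - 4y,
  ∂F/∂y = -4x + 3y^2.

Since d/dx[F] = ∂F/∂x + (∂F/∂y)·y' = 0, solve for y':
  (∂F/∂y)·y' = -∂F/∂x
  dy/dx = -(∂F/∂x)/(∂F/∂y) = -(3x^2 - 4y)/(-4x + 3y^2) = (3x^2 - 4y)/(4x - 3y^2)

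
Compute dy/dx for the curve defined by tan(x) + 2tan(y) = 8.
Differentiate the relation implicitly: treat y = y(x) and apply the chain rule, so every y-derivative picks up a y' = dy/dx factor.

With everything moved to the left-hand side, differentiate term by term:
  d/dx[tan(x)] = tan(x)^2 + 1
  d/dx[2tan(y)] = 2·y'(tan(y)^2 + 1)
  d/dx[-8] = 0

Separating the contributions that come from x directly and those that come through y:
  without y':      tan(x)^2 + 1
  multiplying y':  2tan(y)^2 + 2

so (tan(x)^2 + 1) + (2tan(y)^2 + 2)·y' = 0, and therefore
  dy/dx = -(tan(x)^2 + 1)/(2tan(y)^2 + 2) = -cos(y)^2/(2cos(x)^2)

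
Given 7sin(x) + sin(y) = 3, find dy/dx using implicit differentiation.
Apply d/dx to both sides, remembering that y depends on x. Each occurrence of y therefore brings in a y' = dy/dx via the chain rule.

With F(x, y) equal to the left-hand side minus the right, differentiate F term by term:
  d/dx[7sin(x)] = 7cos(x)
  d/dx[sin(y)] = y'·cos(y)
  d/dx[-3] = 0
Adding these up, d/dx[F] = 0 becomes
  (7cos(x)) + (cos(y))·y' = 0,
so isolating y',
  dy/dx = -(7cos(x))/(cos(y)) = -7cos(x)/cos(y)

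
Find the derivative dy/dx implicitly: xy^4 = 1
Differentiate both sides with respect to x, treating y as y(x). By the chain rule, any term containing y contributes a factor of y' = dy/dx when we differentiate it.

Move every term to one side and write the relation as F(x, y) = 0. Term by term,
  d/dx[xy^4] = 4xy^3·y' + y^4
  d/dx[-1] = 0

The pieces without y' make up ∂F/∂x and the coefficient of y' is ∂F/∂y:
  ∂F/∂x = y^4,
  ∂F/∂y = 4xy^3.

Since d/dx[F] = ∂F/∂x + (∂F/∂y)·y' = 0, solve for y':
  (∂F/∂y)·y' = -∂F/∂x
  dy/dx = -(∂F/∂x)/(∂F/∂y) = -(y^4)/(4xy^3) = -y/(4x)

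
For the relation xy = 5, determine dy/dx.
Take d/dx of both sides. Since y is implicitly a function of x, the chain rule attaches a y' = dy/dx factor whenever we differentiate through y.

Set F(x, y) = (left side) − (right side), so the curve is F = 0. Differentiating each term of F:
  d/dx[xy] = x·y' + y
  d/dx[-5] = 0

Collecting, the y'-free part is the partial derivative in x and the y' coefficient is the partial derivative in y:
  ∂F/∂x = y
  ∂F/∂y = x

so d/dx[F(x, y(x))] = ∂F/∂x + (∂F/∂y)·y' = 0. Rearranging,
  dy/dx = -(∂F/∂x)/(∂F/∂y) = -(y)/(x) = -y/x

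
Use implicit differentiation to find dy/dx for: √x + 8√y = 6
Differentiate the relation implicitly: treat y = y(x) and apply the chain rule, so every y-derivative picks up a y' = dy/dx factor.

With everything moved to the left-hand side, differentiate term by term:
  d/dx[√(x)] = 1/(2√(x))
  d/dx[8√(y)] = 4·y'/√(y)
  d/dx[-6] = 0

Separating the contributions that come from x directly and those that come through y:
  without y':      1/(2√(x))
  multiplying y':  4/√(y)

so (1/(2√(x))) + (4/√(y))·y' = 0, and therefore
  dy/dx = -(1/(2√(x)))/(4/√(y)) = -√(y)/(8√(x))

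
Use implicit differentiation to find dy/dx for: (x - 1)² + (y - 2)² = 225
Differentiate the relation implicitly: treat y = y(x) and apply the chain rule, so every y-derivative picks up a y' = dy/dx factor.

With everything moved to the left-hand side, differentiate term by term:
  d/dx[(x - 1)^2] = 2x - 2
  d/dx[(y - 2)^2] = 2·y'(y - 2)
  d/dx[-225] = 0

Separating the contributions that come from x directly and those that come through y:
  without y':      2x - 2
  multiplying y':  2y - 4

so (2x - 2) + (2y - 4)·y' = 0, and therefore
  dy/dx = -(2x - 2)/(2y - 4) = (1 - x)/(y - 2)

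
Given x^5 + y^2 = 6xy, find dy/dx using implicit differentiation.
Differentiate both sides with respect to x, treating y as y(x). By the chain rule, any term containing y contributes a factor of y' = dy/dx when we differentiate it.

Move every term to one side and write the relation as F(x, y) = 0. Term by term,
  d/dx[x^5] = 5x^4
  d/dx[-6xy] = -6x·y' - 6y
  d/dx[y^2] = 2y·y'

The pieces without y' make up ∂F/∂x and the coefficient of y' is ∂F/∂y:
  ∂F/∂x = 5x^4 - 6y,
  ∂F/∂y = -6x + 2y.

Since d/dx[F] = ∂F/∂x + (∂F/∂y)·y' = 0, solve for y':
  (∂F/∂y)·y' = -∂F/∂x
  dy/dx = -(∂F/∂x)/(∂F/∂y) = -(5x^4 - 6y)/(-6x + 2y) = (5x^4 - 6y)/(2(3x - y))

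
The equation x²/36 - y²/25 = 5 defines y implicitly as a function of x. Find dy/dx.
Apply d/dx to both sides, remembering that y depends on x. Each occurrence of y therefore brings in a y' = dy/dx via the chain rule.

With F(x, y) equal to the left-hand side minus the right, differentiate F term by term:
  d/dx[x^2/36] = x/18
  d/dx[-y^2/25] = -2y·y'/25
  d/dx[-5] = 0
Adding these up, d/dx[F] = 0 becomes
  (x/18) + (-2y/25)·y' = 0,
so isolating y',
  dy/dx = -(x/18)/(-2y/25) = 25x/(36y)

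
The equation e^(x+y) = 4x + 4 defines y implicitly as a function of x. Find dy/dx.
Differentiate both sides with respect to x, treating y as y(x). By the chain rule, any term containing y contributes a factor of y' = dy/dx when we differentiate it.

Move every term to one side and write the relation as F(x, y) = 0. Term by term,
  d/dx[-4x] = -4
  d/dx[e^(x + y)] = (y' + 1)·e^(x + y)
  d/dx[-4] = 0

The pieces without y' make up ∂F/∂x and the coefficient of y' is ∂F/∂y:
  ∂F/∂x = e^(x + y) - 4,
  ∂F/∂y = e^(x + y).

Since d/dx[F] = ∂F/∂x + (∂F/∂y)·y' = 0, solve for y':
  (∂F/∂y)·y' = -∂F/∂x
  dy/dx = -(∂F/∂x)/(∂F/∂y) = -(e^(x + y) - 4)/(e^(x + y)) = 4e^(-x - y) - 1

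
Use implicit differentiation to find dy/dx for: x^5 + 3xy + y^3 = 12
Apply d/dx to both sides, remembering that y depends on x. Each occurrence of y therefore brings in a y' = dy/dx via the chain rule.

With F(x, y) equal to the left-hand side minus the right, differentiate F term by term:
  d/dx[x^5] = 5x^4
  d/dx[3xy] = 3x·y' + 3y
  d/dx[y^3] = 3y^2·y'
  d/dx[-12] = 0
Adding these up, d/dx[F] = 0 becomes
  (5x^4 + 3y) + (3x + 3y^2)·y' = 0,
so isolating y',
  dy/dx = -(5x^4 + 3y)/(3x + 3y^2) = (-5x^4/3 - y)/(x + y^2)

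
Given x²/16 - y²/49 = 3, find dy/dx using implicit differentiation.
Take d/dx of both sides. Since y is implicitly a function of x, the chain rule attaches a y' = dy/dx factor whenever we differentiate through y.

Set F(x, y) = (left side) − (right side), so the curve is F = 0. Differentiating each term of F:
  d/dx[x^2/16] = x/8
  d/dx[-y^2/49] = -2y·y'/49
  d/dx[-3] = 0

Collecting, the y'-free part is the partial derivative in x and the y' coefficient is the partial derivative in y:
  ∂F/∂x = x/8
  ∂F/∂y = -2y/49

so d/dx[F(x, y(x))] = ∂F/∂x + (∂F/∂y)·y' = 0. Rearranging,
  dy/dx = -(∂F/∂x)/(∂F/∂y) = -(x/8)/(-2y/49) = 49x/(16y)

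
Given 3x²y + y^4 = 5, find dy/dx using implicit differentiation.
Differentiate both sides with respect to x, treating y as y(x). By the chain rule, any term containing y contributes a factor of y' = dy/dx when we differentiate it.

Move every term to one side and write the relation as F(x, y) = 0. Term by term,
  d/dx[3x^2y] = 3x^2·y' + 6xy
  d/dx[y^4] = 4y^3·y'
  d/dx[-5] = 0

The pieces without y' make up ∂F/∂x and the coefficient of y' is ∂F/∂y:
  ∂F/∂x = 6xy,
  ∂F/∂y = 3x^2 + 4y^3.

Since d/dx[F] = ∂F/∂x + (∂F/∂y)·y' = 0, solve for y':
  (∂F/∂y)·y' = -∂F/∂x
  dy/dx = -(∂F/∂x)/(∂F/∂y) = -(6xy)/(3x^2 + 4y^3) = -6xy/(3x^2 + 4y^3)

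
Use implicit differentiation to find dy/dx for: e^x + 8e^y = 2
Apply d/dx to both sides, remembering that y depends on x. Each occurrence of y therefore brings in a y' = dy/dx via the chain rule.

With F(x, y) equal to the left-hand side minus the right, differentiate F term by term:
  d/dx[e^(x)] = e^(x)
  d/dx[8e^(y)] = 8·y'·e^(y)
  d/dx[-2] = 0
Adding these up, d/dx[F] = 0 becomes
  (e^(x)) + (8e^(y))·y' = 0,
so isolating y',
  dy/dx = -(e^(x))/(8e^(y)) = -e^(x - y)/8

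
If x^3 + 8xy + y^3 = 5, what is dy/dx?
Take d/dx of both sides. Since y is implicitly a function of x, the chain rule attaches a y' = dy/dx factor whenever we differentiate through y.

Set F(x, y) = (left side) − (right side), so the curve is F = 0. Differentiating each term of F:
  d/dx[x^3] = 3x^2
  d/dx[8xy] = 8x·y' + 8y
  d/dx[y^3] = 3y^2·y'
  d/dx[-5] = 0

Collecting, the y'-free part is the partial derivative in x and the y' coefficient is the partial derivative in y:
  ∂F/∂x = 3x^2 + 8y
  ∂F/∂y = 8x + 3y^2

so d/dx[F(x, y(x))] = ∂F/∂x + (∂F/∂y)·y' = 0. Rearranging,
  dy/dx = -(∂F/∂x)/(∂F/∂y) = -(3x^2 + 8y)/(8x + 3y^2) = (-3x^2 - 8y)/(8x + 3y^2)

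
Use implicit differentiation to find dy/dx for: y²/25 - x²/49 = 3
Apply d/dx to both sides, remembering that y depends on x. Each occurrence of y therefore brings in a y' = dy/dx via the chain rule.

With F(x, y) equal to the left-hand side minus the right, differentiate F term by term:
  d/dx[-x^2/49] = -2x/49
  d/dx[y^2/25] = 2y·y'/25
  d/dx[-3] = 0
Adding these up, d/dx[F] = 0 becomes
  (-2x/49) + (2y/25)·y' = 0,
so isolating y',
  dy/dx = -(-2x/49)/(2y/25) = 25x/(49y)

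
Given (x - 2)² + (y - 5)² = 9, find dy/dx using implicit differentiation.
Differentiate the relation implicitly: treat y = y(x) and apply the chain rule, so every y-derivative picks up a y' = dy/dx factor.

With everything moved to the left-hand side, differentiate term by term:
  d/dx[(x - 2)^2] = 2x - 4
  d/dx[(y - 5)^2] = 2·y'(y - 5)
  d/dx[-9] = 0

Separating the contributions that come from x directly and those that come through y:
  without y':      2x - 4
  multiplying y':  2y - 10

so (2x - 4) + (2y - 10)·y' = 0, and therefore
  dy/dx = -(2x - 4)/(2y - 10) = (2 - x)/(y - 5)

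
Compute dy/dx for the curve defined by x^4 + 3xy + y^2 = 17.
Take d/dx of both sides. Since y is implicitly a function of x, the chain rule attaches a y' = dy/dx factor whenever we differentiate through y.

Set F(x, y) = (left side) − (right side), so the curve is F = 0. Differentiating each term of F:
  d/dx[x^4] = 4x^3
  d/dx[3xy] = 3x·y' + 3y
  d/dx[y^2] = 2y·y'
  d/dx[-17] = 0

Collecting, the y'-free part is the partial derivative in x and the y' coefficient is the partial derivative in y:
  ∂F/∂x = 4x^3 + 3y
  ∂F/∂y = 3x + 2y

so d/dx[F(x, y(x))] = ∂F/∂x + (∂F/∂y)·y' = 0. Rearranging,
  dy/dx = -(∂F/∂x)/(∂F/∂y) = -(4x^3 + 3y)/(3x + 2y) = (-4x^3 - 3y)/(3x + 2y)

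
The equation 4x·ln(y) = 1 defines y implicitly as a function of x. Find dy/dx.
Apply d/dx to both sides, remembering that y depends on x. Each occurrence of y therefore brings in a y' = dy/dx via the chain rule.

With F(x, y) equal to the left-hand side minus the right, differentiate F term by term:
  d/dx[4x·ln(y)] = 4x·y'/y + 4ln(y)
  d/dx[-1] = 0
Adding these up, d/dx[F] = 0 becomes
  (4ln(y)) + (4x/y)·y' = 0,
so isolating y',
  dy/dx = -(4ln(y))/(4x/y) = -y·ln(y)/x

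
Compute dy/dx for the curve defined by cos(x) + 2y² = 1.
Differentiate both sides with respect to x, treating y as y(x). By the chain rule, any term containing y contributes a factor of y' = dy/dx when we differentiate it.

Move every term to one side and write the relation as F(x, y) = 0. Term by term,
  d/dx[2y^2] = 4y·y'
  d/dx[cos(x)] = -sin(x)
  d/dx[-1] = 0

The pieces without y' make up ∂F/∂x and the coefficient of y' is ∂F/∂y:
  ∂F/∂x = -sin(x),
  ∂F/∂y = 4y.

Since d/dx[F] = ∂F/∂x + (∂F/∂y)·y' = 0, solve for y':
  (∂F/∂y)·y' = -∂F/∂x
  dy/dx = -(∂F/∂x)/(∂F/∂y) = -(-sin(x))/(4y) = sin(x)/(4y)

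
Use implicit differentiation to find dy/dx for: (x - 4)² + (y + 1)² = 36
Differentiate both sides with respect to x, treating y as y(x). By the chain rule, any term containing y contributes a factor of y' = dy/dx when we differentiate it.

Move every term to one side and write the relation as F(x, y) = 0. Term by term,
  d/dx[(x - 4)^2] = 2x - 8
  d/dx[(y + 1)^2] = 2·y'(y + 1)
  d/dx[-36] = 0

The pieces without y' make up ∂F/∂x and the coefficient of y' is ∂F/∂y:
  ∂F/∂x = 2x - 8,
  ∂F/∂y = 2y + 2.

Since d/dx[F] = ∂F/∂x + (∂F/∂y)·y' = 0, solve for y':
  (∂F/∂y)·y' = -∂F/∂x
  dy/dx = -(∂F/∂x)/(∂F/∂y) = -(2x - 8)/(2y + 2) = (4 - x)/(y + 1)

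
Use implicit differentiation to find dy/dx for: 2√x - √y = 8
Differentiate both sides with respect to x, treating y as y(x). By the chain rule, any term containing y contributes a factor of y' = dy/dx when we differentiate it.

Move every term to one side and write the relation as F(x, y) = 0. Term by term,
  d/dx[2√(x)] = 1/√(x)
  d/dx[-√(y)] = -y'/(2√(y))
  d/dx[-8] = 0

The pieces without y' make up ∂F/∂x and the coefficient of y' is ∂F/∂y:
  ∂F/∂x = 1/√(x),
  ∂F/∂y = -1/(2√(y)).

Since d/dx[F] = ∂F/∂x + (∂F/∂y)·y' = 0, solve for y':
  (∂F/∂y)·y' = -∂F/∂x
  dy/dx = -(∂F/∂x)/(∂F/∂y) = -(1/√(x))/(-1/(2√(y))) = 2√(y)/√(x)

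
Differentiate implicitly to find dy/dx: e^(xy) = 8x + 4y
Apply d/dx to both sides, remembering that y depends on x. Each occurrence of y therefore brings in a y' = dy/dx via the chain rule.

With F(x, y) equal to the left-hand side minus the right, differentiate F term by term:
  d/dx[-8x] = -8
  d/dx[-4y] = -4·y'
  d/dx[e^(xy)] = (x·y' + y)·e^(xy)
Adding these up, d/dx[F] = 0 becomes
  (y·e^(xy) - 8) + (x·e^(xy) - 4)·y' = 0,
so isolating y',
  dy/dx = -(y·e^(xy) - 8)/(x·e^(xy) - 4) = (-y·e^(xy) + 8)/(x·e^(xy) - 4)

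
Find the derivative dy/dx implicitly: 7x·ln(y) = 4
Take d/dx of both sides. Since y is implicitly a function of x, the chain rule attaches a y' = dy/dx factor whenever we differentiate through y.

Set F(x, y) = (left side) − (right side), so the curve is F = 0. Differentiating each term of F:
  d/dx[7x·ln(y)] = 7x·y'/y + 7ln(y)
  d/dx[-4] = 0

Collecting, the y'-free part is the partial derivative in x and the y' coefficient is the partial derivative in y:
  ∂F/∂x = 7ln(y)
  ∂F/∂y = 7x/y

so d/dx[F(x, y(x))] = ∂F/∂x + (∂F/∂y)·y' = 0. Rearranging,
  dy/dx = -(∂F/∂x)/(∂F/∂y) = -(7ln(y))/(7x/y) = -y·ln(y)/x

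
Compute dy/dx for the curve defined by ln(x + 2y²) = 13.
Take d/dx of both sides. Since y is implicitly a function of x, the chain rule attaches a y' = dy/dx factor whenever we differentiate through y.

Set F(x, y) = (left side) − (right side), so the curve is F = 0. Differentiating each term of F:
  d/dx[ln(x + 2y^2)] = (4y·y' + 1)/(x + 2y^2)
  d/dx[-13] = 0

Collecting, the y'-free part is the partial derivative in x and the y' coefficient is the partial derivative in y:
  ∂F/∂x = 1/(x + 2y^2)
  ∂F/∂y = 4y/(x + 2y^2)

so d/dx[F(x, y(x))] = ∂F/∂x + (∂F/∂y)·y' = 0. Rearranging,
  dy/dx = -(∂F/∂x)/(∂F/∂y) = -(1/(x + 2y^2))/(4y/(x + 2y^2)) = -1/(4y)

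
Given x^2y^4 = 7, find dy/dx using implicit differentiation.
Differentiate both sides with respect to x, treating y as y(x). By the chain rule, any term containing y contributes a factor of y' = dy/dx when we differentiate it.

Move every term to one side and write the relation as F(x, y) = 0. Term by term,
  d/dx[x^2y^4] = 4x^2y^3·y' + 2xy^4
  d/dx[-7] = 0

The pieces without y' make up ∂F/∂x and the coefficient of y' is ∂F/∂y:
  ∂F/∂x = 2xy^4,
  ∂F/∂y = 4x^2y^3.

Since d/dx[F] = ∂F/∂x + (∂F/∂y)·y' = 0, solve for y':
  (∂F/∂y)·y' = -∂F/∂x
  dy/dx = -(∂F/∂x)/(∂F/∂y) = -(2xy^4)/(4x^2y^3) = -y/(2x)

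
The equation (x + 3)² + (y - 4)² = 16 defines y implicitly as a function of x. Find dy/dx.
Take d/dx of both sides. Since y is implicitly a function of x, the chain rule attaches a y' = dy/dx factor whenever we differentiate through y.

Set F(x, y) = (left side) − (right side), so the curve is F = 0. Differentiating each term of F:
  d/dx[(x + 3)^2] = 2x + 6
  d/dx[(y - 4)^2] = 2·y'(y - 4)
  d/dx[-16] = 0

Collecting, the y'-free part is the partial derivative in x and the y' coefficient is the partial derivative in y:
  ∂F/∂x = 2x + 6
  ∂F/∂y = 2y - 8

so d/dx[F(x, y(x))] = ∂F/∂x + (∂F/∂y)·y' = 0. Rearranging,
  dy/dx = -(∂F/∂x)/(∂F/∂y) = -(2x + 6)/(2y - 8) = (-x - 3)/(y - 4)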